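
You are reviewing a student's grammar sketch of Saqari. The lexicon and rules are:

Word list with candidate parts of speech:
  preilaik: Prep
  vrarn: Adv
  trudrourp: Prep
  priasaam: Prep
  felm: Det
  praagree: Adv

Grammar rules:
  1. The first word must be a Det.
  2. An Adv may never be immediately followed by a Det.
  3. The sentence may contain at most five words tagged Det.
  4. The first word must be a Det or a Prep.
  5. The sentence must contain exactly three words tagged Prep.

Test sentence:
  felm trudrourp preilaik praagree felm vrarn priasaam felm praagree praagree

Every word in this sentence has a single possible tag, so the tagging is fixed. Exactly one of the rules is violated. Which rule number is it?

2

Fixed tagging: Det Prep Prep Adv Det Adv Prep Det Adv Adv.
Checking each rule: R1 ✓, R2 ✗, R3 ✓, R4 ✓, R5 ✓.
Only rule 2 fails.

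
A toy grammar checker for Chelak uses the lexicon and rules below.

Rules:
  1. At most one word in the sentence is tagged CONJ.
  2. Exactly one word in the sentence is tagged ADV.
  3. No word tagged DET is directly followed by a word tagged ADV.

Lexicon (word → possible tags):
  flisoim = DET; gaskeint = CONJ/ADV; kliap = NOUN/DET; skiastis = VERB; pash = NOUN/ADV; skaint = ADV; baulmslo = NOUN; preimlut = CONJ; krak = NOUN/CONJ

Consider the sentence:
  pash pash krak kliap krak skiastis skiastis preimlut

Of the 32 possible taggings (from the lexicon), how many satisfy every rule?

Candidates per position — 1:pash {NOUN,ADV}; 2:pash {NOUN,ADV}; 3:krak {NOUN,CONJ}; 4:kliap {NOUN,DET}; 5:krak {NOUN,CONJ}; 6:skiastis {VERB}; 7:skiastis {VERB}; 8:preimlut {CONJ}.
There are 32 candidate sequences in total.
The sequences that satisfy every rule: NOUN ADV NOUN NOUN NOUN VERB VERB CONJ; NOUN ADV NOUN DET NOUN VERB VERB CONJ; ADV NOUN NOUN NOUN NOUN VERB VERB CONJ; ADV NOUN NOUN DET NOUN VERB VERB CONJ.
Count = 4.

4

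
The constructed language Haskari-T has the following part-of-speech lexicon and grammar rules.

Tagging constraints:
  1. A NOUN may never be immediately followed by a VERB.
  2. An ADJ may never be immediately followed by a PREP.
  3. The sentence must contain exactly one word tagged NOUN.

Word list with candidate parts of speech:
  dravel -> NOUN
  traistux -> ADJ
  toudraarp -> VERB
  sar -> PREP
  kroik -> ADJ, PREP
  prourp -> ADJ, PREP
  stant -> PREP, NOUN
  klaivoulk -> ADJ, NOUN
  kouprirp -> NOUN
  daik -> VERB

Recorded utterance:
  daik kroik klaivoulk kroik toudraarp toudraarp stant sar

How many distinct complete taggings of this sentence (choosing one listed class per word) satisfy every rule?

6

Candidates per position — 1:daik {VERB}; 2:kroik {ADJ,PREP}; 3:klaivoulk {ADJ,NOUN}; 4:kroik {ADJ,PREP}; 5:toudraarp {VERB}; 6:toudraarp {VERB}; 7:stant {PREP,NOUN}; 8:sar {PREP}.
There are 16 candidate sequences in total.
Checking each against the rules leaves 6 sequences.
Count = 6.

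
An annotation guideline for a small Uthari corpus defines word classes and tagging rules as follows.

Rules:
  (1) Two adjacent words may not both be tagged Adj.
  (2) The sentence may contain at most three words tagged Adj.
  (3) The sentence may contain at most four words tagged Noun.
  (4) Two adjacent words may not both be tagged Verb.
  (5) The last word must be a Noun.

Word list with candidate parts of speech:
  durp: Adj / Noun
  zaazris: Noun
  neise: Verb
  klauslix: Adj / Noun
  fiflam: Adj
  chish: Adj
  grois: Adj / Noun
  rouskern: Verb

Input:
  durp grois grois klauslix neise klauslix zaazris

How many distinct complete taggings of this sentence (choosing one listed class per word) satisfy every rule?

10

Candidates per position — 1:durp {Adj,Noun}; 2:grois {Adj,Noun}; 3:grois {Adj,Noun}; 4:klauslix {Adj,Noun}; 5:neise {Verb}; 6:klauslix {Adj,Noun}; 7:zaazris {Noun}.
There are 32 candidate sequences in total.
Checking each against the rules leaves 10 sequences.
Count = 10.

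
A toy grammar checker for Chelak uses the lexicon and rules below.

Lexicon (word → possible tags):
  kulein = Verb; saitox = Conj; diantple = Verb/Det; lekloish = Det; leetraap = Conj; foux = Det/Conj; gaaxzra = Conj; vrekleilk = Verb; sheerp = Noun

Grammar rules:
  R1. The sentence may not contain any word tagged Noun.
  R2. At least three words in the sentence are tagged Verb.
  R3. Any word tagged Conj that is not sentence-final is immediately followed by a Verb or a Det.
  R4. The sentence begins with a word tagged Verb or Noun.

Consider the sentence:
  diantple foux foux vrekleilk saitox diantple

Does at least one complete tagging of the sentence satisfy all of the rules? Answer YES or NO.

YES

Candidates per position — 1:diantple {Verb,Det}; 2:foux {Det,Conj}; 3:foux {Det,Conj}; 4:vrekleilk {Verb}; 5:saitox {Conj}; 6:diantple {Verb,Det}.
One satisfying assignment: Verb Det Det Verb Conj Verb.
Checking: rule 1 satisfied; rule 2 satisfied; rule 3 satisfied; rule 4 satisfied.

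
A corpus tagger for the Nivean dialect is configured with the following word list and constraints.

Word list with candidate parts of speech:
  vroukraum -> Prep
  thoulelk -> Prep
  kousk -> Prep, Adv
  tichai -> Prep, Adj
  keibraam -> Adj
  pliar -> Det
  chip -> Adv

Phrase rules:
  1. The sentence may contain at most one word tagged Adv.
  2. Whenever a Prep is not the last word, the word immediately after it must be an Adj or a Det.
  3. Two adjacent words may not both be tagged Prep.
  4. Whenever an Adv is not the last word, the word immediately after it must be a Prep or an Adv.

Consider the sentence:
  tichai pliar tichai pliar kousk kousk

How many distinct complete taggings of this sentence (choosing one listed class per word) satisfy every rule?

4

Candidates per position — 1:tichai {Prep,Adj}; 2:pliar {Det}; 3:tichai {Prep,Adj}; 4:pliar {Det}; 5:kousk {Prep,Adv}; 6:kousk {Prep,Adv}.
There are 16 candidate sequences in total.
The sequences that satisfy every rule: Prep Det Prep Det Adv Prep; Prep Det Adj Det Adv Prep; Adj Det Prep Det Adv Prep; Adj Det Adj Det Adv Prep.
Count = 4.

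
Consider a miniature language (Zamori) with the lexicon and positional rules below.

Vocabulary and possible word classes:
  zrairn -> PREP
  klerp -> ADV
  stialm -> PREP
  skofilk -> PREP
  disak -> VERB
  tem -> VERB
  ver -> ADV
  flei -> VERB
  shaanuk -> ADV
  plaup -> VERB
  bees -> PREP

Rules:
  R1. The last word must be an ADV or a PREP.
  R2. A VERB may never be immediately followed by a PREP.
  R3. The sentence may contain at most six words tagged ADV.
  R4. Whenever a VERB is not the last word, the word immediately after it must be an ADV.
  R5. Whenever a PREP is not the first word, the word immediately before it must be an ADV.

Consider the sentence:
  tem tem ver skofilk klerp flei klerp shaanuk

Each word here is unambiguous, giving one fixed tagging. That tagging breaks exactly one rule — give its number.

4

Fixed tagging: VERB VERB ADV PREP ADV VERB ADV ADV.
Applying the rules: R1 pass, R2 pass, R3 pass, R4 fail, R5 pass.
Only rule 4 fails.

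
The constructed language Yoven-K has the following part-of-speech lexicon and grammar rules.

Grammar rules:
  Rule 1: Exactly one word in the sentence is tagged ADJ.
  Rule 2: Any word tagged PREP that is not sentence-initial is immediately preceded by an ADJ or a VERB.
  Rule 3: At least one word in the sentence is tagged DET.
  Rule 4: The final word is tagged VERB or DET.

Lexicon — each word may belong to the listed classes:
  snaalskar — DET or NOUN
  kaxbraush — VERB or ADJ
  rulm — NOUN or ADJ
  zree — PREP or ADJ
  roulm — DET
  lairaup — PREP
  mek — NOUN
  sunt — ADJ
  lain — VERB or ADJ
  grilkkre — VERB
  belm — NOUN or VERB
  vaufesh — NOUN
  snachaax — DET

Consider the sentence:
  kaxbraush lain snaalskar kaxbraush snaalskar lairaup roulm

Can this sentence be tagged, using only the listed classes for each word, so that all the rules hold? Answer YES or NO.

NO

Candidates per position — 1:kaxbraush {VERB,ADJ}; 2:lain {VERB,ADJ}; 3:snaalskar {DET,NOUN}; 4:kaxbraush {VERB,ADJ}; 5:snaalskar {DET,NOUN}; 6:lairaup {PREP}; 7:roulm {DET}.
Rule 2 cannot be satisfied by any choice of tags from the lexicon.
So there is no consistent tagging.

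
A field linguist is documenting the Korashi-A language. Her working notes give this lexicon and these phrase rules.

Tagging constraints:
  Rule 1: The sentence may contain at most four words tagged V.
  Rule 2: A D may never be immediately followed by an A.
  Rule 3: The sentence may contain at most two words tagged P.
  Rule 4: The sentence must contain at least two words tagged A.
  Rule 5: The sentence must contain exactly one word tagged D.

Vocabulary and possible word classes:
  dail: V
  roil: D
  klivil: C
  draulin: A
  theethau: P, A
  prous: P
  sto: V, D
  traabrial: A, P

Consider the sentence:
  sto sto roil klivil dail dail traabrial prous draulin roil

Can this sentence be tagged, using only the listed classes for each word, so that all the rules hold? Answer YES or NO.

NO

Candidates per position — 1:sto {V,D}; 2:sto {V,D}; 3:roil {D}; 4:klivil {C}; 5:dail {V}; 6:dail {V}; 7:traabrial {A,P}; 8:prous {P}; 9:draulin {A}; 10:roil {D}.
Rule 5 cannot be satisfied by any choice of tags from the lexicon.
So there is no consistent tagging.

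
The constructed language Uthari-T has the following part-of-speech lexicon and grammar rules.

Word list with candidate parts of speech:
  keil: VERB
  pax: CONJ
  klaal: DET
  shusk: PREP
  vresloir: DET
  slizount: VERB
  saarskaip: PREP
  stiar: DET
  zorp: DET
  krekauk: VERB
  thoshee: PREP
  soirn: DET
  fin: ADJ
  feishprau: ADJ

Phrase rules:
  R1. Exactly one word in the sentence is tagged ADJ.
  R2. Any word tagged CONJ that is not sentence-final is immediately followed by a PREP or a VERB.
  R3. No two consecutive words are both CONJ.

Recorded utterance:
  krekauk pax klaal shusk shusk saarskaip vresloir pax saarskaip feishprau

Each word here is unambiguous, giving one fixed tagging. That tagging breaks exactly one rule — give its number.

2

Fixed tagging: VERB CONJ DET PREP PREP PREP DET CONJ PREP ADJ.
Checking each rule: R1 ok, R2 fails, R3 ok.
Only rule 2 fails.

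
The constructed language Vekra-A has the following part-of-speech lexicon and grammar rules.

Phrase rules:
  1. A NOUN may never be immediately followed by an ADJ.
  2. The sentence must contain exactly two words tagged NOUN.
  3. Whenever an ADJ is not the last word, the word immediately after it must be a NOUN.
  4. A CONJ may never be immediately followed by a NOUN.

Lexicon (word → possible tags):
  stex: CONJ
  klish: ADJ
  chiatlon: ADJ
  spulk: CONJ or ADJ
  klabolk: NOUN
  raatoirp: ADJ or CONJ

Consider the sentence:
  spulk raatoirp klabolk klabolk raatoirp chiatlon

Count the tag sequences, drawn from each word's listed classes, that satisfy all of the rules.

Candidates per position — 1:spulk {CONJ,ADJ}; 2:raatoirp {ADJ,CONJ}; 3:klabolk {NOUN}; 4:klabolk {NOUN}; 5:raatoirp {ADJ,CONJ}; 6:chiatlon {ADJ}.
There are 8 candidate sequences in total.
The sequences that satisfy every rule: CONJ ADJ NOUN NOUN CONJ ADJ.
Count = 1.

1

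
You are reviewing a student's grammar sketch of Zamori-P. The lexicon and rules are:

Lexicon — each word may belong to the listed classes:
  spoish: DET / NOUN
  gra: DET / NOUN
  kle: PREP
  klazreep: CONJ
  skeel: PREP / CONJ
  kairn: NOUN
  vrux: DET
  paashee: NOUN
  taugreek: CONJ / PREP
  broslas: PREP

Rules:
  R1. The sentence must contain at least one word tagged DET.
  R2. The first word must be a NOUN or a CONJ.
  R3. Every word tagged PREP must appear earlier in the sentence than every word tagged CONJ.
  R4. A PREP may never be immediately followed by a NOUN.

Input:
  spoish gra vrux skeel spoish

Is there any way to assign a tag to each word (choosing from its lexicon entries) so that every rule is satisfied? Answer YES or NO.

Candidates per position — 1:spoish {DET,NOUN}; 2:gra {DET,NOUN}; 3:vrux {DET}; 4:skeel {PREP,CONJ}; 5:spoish {DET,NOUN}.
One satisfying assignment: NOUN NOUN DET PREP DET.
Verifying each rule — rule 1 ok; rule 2 ok; rule 3 ok; rule 4 ok.

YES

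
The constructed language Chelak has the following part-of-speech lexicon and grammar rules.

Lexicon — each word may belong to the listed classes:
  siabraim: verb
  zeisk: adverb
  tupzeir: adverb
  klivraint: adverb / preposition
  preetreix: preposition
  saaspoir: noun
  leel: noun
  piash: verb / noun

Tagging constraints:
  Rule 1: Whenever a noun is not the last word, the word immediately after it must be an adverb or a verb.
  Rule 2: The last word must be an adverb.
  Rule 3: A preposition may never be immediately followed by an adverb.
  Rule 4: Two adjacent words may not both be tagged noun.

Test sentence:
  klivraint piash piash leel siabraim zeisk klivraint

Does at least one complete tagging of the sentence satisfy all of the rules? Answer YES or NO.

Candidates per position — 1:klivraint {adverb,preposition}; 2:piash {verb,noun}; 3:piash {verb,noun}; 4:leel {noun}; 5:siabraim {verb}; 6:zeisk {adverb}; 7:klivraint {adverb,preposition}.
One satisfying assignment: adverb verb verb noun verb adverb adverb.
Check: rule 1 holds; rule 2 holds; rule 3 holds; rule 4 holds.

YES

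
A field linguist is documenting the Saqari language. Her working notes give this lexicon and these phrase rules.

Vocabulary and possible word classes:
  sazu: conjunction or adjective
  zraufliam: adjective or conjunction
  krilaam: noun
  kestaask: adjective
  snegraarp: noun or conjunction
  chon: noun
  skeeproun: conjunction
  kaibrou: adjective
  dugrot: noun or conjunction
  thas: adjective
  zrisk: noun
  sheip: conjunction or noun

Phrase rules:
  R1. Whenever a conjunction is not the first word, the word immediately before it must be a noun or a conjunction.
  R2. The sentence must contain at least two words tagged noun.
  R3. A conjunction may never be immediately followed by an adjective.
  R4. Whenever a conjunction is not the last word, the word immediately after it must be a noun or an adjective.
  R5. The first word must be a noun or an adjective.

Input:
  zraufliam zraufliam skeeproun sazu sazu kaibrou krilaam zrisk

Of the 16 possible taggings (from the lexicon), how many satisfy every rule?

Candidates per position — 1:zraufliam {adjective,conjunction}; 2:zraufliam {adjective,conjunction}; 3:skeeproun {conjunction}; 4:sazu {conjunction,adjective}; 5:sazu {conjunction,adjective}; 6:kaibrou {adjective}; 7:krilaam {noun}; 8:zrisk {noun}.
There are 16 candidate sequences in total.
Rule 3 cannot be satisfied by any choice of tags from the lexicon.
So there is no consistent tagging.
Count = 0.

0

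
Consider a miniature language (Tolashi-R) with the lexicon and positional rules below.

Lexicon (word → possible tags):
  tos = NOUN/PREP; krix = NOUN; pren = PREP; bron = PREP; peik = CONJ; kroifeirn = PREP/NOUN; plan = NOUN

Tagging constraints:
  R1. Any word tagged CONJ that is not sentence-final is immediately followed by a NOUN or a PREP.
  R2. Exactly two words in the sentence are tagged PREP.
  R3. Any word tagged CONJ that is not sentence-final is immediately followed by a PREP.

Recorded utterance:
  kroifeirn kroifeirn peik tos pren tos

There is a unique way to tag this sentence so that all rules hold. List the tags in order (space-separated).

NOUN NOUN CONJ PREP PREP NOUN

Candidates per position — 1:kroifeirn {PREP,NOUN}; 2:kroifeirn {PREP,NOUN}; 3:peik {CONJ}; 4:tos {NOUN,PREP}; 5:pren {PREP}; 6:tos {NOUN,PREP}.
Position 4: tagging it NOUN would leave rule 3 unsatisfiable, so it must be PREP.
Position 6: tagging it PREP would leave rule 2 unsatisfiable, so it must be NOUN.
Position 1: tagging it PREP would leave rule 2 unsatisfiable, so it must be NOUN.
Position 2: tagging it PREP would leave rule 2 unsatisfiable, so it must be NOUN.
The only consistent sequence is: NOUN NOUN CONJ PREP PREP NOUN.
Rule-by-rule: rule 1 ✓; rule 2 ✓; rule 3 ✓.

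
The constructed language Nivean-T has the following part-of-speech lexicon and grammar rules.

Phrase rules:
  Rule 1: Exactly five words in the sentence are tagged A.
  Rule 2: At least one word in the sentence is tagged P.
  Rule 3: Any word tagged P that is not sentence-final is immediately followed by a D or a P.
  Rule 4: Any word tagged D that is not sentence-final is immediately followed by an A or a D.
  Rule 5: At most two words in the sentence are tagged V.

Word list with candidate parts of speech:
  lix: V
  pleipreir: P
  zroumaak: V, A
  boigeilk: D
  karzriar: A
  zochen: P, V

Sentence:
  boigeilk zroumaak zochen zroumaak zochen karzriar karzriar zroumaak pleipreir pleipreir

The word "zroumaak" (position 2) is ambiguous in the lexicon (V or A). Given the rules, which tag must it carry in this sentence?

A

Candidates per position — 1:boigeilk {D}; 2:zroumaak {V,A}; 3:zochen {P,V}; 4:zroumaak {V,A}; 5:zochen {P,V}; 6:karzriar {A}; 7:karzriar {A}; 8:zroumaak {V,A}; 9:pleipreir {P}; 10:pleipreir {P}.
At position 2, choosing V makes rule 1 impossible to satisfy; hence A.
At position 3, choosing P makes rule 3 impossible to satisfy; hence V.
At position 4, choosing V makes rule 1 impossible to satisfy; hence A.
At position 5, choosing P makes rule 3 impossible to satisfy; hence V.
At position 8, choosing V makes rule 1 impossible to satisfy; hence A.
The unique satisfying tagging is: D A V A V A A A P P.
Rule-by-rule: rule 1 ok; rule 2 ok; rule 3 ok; rule 4 ok; rule 5 ok.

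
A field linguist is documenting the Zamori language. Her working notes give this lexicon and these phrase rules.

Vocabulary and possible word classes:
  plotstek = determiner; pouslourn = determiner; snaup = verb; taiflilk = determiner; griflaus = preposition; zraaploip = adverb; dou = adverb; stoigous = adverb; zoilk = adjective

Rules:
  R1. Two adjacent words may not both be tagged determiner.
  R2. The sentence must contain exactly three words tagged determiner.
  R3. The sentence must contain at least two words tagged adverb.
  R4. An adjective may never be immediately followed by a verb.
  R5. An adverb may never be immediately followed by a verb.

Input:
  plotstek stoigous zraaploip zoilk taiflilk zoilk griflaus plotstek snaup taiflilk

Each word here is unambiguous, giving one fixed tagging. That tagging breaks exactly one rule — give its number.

2

Fixed tagging: determiner adverb adverb adjective determiner adjective preposition determiner verb determiner.
Applying the rules: R1 pass, R2 fail, R3 pass, R4 pass, R5 pass.
Only rule 2 fails.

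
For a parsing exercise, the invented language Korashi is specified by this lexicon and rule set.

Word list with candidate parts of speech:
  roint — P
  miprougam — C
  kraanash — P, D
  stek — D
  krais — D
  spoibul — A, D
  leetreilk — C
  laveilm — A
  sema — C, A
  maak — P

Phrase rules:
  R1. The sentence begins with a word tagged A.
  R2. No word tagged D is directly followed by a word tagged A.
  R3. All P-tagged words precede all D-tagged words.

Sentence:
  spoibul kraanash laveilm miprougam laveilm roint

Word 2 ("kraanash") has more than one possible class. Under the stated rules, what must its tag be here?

P

Candidates per position — 1:spoibul {A,D}; 2:kraanash {P,D}; 3:laveilm {A}; 4:miprougam {C}; 5:laveilm {A}; 6:roint {P}.
Position 1: tagging it D would leave rule 1 unsatisfiable, so it must be A.
Position 2: tagging it D would leave rule 2 unsatisfiable, so it must be P.
That leaves exactly one tagging: A P A C A P.
Check: rule 1 ok; rule 2 ok; rule 3 ok.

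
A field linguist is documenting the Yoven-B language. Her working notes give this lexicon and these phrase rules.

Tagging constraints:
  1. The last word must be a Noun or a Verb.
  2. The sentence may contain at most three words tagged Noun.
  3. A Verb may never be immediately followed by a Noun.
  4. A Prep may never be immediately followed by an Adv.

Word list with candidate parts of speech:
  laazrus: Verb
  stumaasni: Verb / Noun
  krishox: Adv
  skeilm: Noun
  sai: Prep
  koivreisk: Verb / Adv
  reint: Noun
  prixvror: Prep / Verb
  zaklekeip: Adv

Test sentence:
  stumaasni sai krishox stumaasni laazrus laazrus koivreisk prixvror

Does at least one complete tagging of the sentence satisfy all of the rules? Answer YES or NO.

Candidates per position — 1:stumaasni {Verb,Noun}; 2:sai {Prep}; 3:krishox {Adv}; 4:stumaasni {Verb,Noun}; 5:laazrus {Verb}; 6:laazrus {Verb}; 7:koivreisk {Verb,Adv}; 8:prixvror {Prep,Verb}.
Rule 4 cannot be satisfied by any choice of tags from the lexicon.
So there is no consistent tagging.

NO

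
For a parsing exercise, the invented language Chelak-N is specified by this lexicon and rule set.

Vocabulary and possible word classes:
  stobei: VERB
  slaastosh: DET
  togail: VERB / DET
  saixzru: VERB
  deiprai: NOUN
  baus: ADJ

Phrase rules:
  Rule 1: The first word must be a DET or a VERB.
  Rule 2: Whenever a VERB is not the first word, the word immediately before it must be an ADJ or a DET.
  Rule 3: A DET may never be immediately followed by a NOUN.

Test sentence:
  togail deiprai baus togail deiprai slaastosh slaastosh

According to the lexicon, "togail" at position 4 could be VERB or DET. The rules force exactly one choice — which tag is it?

Candidates per position — 1:togail {VERB,DET}; 2:deiprai {NOUN}; 3:baus {ADJ}; 4:togail {VERB,DET}; 5:deiprai {NOUN}; 6:slaastosh {DET}; 7:slaastosh {DET}.
Position 1: DET is ruled out by rule 3; that leaves VERB.
Position 4: DET is ruled out by rule 3; that leaves VERB.
The only consistent sequence is: VERB NOUN ADJ VERB NOUN DET DET.
Checking: rule 1 ok; rule 2 ok; rule 3 ok.

VERB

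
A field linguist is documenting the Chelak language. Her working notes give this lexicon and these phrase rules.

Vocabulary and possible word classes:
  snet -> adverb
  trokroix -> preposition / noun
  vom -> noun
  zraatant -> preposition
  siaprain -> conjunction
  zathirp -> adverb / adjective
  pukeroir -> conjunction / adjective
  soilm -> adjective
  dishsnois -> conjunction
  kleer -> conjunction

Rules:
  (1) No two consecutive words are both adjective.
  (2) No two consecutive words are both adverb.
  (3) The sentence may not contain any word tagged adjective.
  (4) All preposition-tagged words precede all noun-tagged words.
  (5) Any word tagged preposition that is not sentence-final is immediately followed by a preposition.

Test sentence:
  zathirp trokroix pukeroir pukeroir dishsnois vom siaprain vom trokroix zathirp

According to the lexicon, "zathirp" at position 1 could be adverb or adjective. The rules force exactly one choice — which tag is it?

Candidates per position — 1:zathirp {adverb,adjective}; 2:trokroix {preposition,noun}; 3:pukeroir {conjunction,adjective}; 4:pukeroir {conjunction,adjective}; 5:dishsnois {conjunction}; 6:vom {noun}; 7:siaprain {conjunction}; 8:vom {noun}; 9:trokroix {preposition,noun}; 10:zathirp {adverb,adjective}.
At position 1, choosing adjective makes rule 3 impossible to satisfy; hence adverb.
At position 2, choosing preposition makes rule 5 impossible to satisfy; hence noun.
At position 3, choosing adjective makes rule 3 impossible to satisfy; hence conjunction.
At position 4, choosing adjective makes rule 3 impossible to satisfy; hence conjunction.
At position 9, choosing preposition makes rule 4 impossible to satisfy; hence noun.
At position 10, choosing adjective makes rule 3 impossible to satisfy; hence adverb.
That leaves exactly one tagging: adverb noun conjunction conjunction conjunction noun conjunction noun noun adverb.
Check: rule 1 holds; rule 2 holds; rule 3 holds; rule 4 holds; rule 5 holds.

adverb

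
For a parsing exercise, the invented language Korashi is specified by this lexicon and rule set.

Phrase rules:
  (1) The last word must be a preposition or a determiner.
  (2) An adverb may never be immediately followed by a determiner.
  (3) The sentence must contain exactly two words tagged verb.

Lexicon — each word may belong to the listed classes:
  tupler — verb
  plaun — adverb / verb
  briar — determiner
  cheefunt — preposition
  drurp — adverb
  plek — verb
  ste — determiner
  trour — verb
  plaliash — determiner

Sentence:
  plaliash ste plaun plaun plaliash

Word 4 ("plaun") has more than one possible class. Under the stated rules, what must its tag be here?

Candidates per position — 1:plaliash {determiner}; 2:ste {determiner}; 3:plaun {adverb,verb}; 4:plaun {adverb,verb}; 5:plaliash {determiner}.
If word 3 were adverb, no tagging could satisfy rule 3; so word 3 is verb.
If word 4 were adverb, no tagging could satisfy rule 2; so word 4 is verb.
That leaves exactly one tagging: determiner determiner verb verb determiner.
Rule-by-rule: rule 1 ok; rule 2 ok; rule 3 ok.

verb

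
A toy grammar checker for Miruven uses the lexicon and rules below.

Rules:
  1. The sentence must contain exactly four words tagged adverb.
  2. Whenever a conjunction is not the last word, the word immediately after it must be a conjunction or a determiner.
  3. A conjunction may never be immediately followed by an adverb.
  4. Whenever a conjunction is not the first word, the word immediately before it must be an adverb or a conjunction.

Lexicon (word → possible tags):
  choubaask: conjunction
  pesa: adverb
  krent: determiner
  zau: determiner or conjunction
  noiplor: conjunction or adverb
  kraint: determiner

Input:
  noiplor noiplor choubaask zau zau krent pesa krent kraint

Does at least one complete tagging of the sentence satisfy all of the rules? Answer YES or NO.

NO

Candidates per position — 1:noiplor {conjunction,adverb}; 2:noiplor {conjunction,adverb}; 3:choubaask {conjunction}; 4:zau {determiner,conjunction}; 5:zau {determiner,conjunction}; 6:krent {determiner}; 7:pesa {adverb}; 8:krent {determiner}; 9:kraint {determiner}.
Rule 1 cannot be satisfied by any choice of tags from the lexicon.
So there is no consistent tagging.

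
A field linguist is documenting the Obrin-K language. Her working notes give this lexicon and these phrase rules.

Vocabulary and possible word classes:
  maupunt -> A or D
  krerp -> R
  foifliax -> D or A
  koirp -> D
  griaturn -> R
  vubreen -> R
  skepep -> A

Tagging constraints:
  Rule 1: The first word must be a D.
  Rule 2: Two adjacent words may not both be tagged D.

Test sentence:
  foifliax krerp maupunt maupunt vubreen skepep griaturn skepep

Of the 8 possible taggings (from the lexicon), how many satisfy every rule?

Candidates per position — 1:foifliax {D,A}; 2:krerp {R}; 3:maupunt {A,D}; 4:maupunt {A,D}; 5:vubreen {R}; 6:skepep {A}; 7:griaturn {R}; 8:skepep {A}.
There are 8 candidate sequences in total.
The sequences that satisfy every rule: D R A A R A R A; D R A D R A R A; D R D A R A R A.
Count = 3.

3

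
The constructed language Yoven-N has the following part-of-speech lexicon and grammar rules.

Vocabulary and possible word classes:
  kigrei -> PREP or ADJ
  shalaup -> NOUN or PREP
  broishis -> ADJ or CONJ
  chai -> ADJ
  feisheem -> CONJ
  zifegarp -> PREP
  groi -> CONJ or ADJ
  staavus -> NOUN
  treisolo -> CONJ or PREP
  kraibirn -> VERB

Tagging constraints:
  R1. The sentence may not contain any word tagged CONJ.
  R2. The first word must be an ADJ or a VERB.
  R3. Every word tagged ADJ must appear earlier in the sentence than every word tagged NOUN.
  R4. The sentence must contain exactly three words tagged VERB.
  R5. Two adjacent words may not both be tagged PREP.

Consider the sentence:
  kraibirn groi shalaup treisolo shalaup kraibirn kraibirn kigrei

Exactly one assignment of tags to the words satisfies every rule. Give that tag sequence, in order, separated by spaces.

VERB ADJ NOUN PREP NOUN VERB VERB PREP

Candidates per position — 1:kraibirn {VERB}; 2:groi {CONJ,ADJ}; 3:shalaup {NOUN,PREP}; 4:treisolo {CONJ,PREP}; 5:shalaup {NOUN,PREP}; 6:kraibirn {VERB}; 7:kraibirn {VERB}; 8:kigrei {PREP,ADJ}.
Position 2: CONJ is ruled out by rule 1; that leaves ADJ.
Position 4: CONJ is ruled out by rule 1; that leaves PREP.
Position 5: PREP is ruled out by rule 5; that leaves NOUN.
Position 8: ADJ is ruled out by rule 3; that leaves PREP.
Position 3: PREP is ruled out by rule 5; that leaves NOUN.
So the tagging must be: VERB ADJ NOUN PREP NOUN VERB VERB PREP.
Rule-by-rule: rule 1 ok; rule 2 ok; rule 3 ok; rule 4 ok; rule 5 ok.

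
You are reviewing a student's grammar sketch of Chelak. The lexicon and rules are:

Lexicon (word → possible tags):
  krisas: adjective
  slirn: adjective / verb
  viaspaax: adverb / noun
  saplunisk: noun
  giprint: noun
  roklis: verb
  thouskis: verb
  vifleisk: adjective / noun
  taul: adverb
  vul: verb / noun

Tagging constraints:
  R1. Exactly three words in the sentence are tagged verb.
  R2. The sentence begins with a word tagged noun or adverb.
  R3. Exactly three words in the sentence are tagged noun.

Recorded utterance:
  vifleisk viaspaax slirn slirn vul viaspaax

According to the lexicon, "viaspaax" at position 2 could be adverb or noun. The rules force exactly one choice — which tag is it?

Candidates per position — 1:vifleisk {adjective,noun}; 2:viaspaax {adverb,noun}; 3:slirn {adjective,verb}; 4:slirn {adjective,verb}; 5:vul {verb,noun}; 6:viaspaax {adverb,noun}.
Position 1: adjective is ruled out by rule 2; that leaves noun.
Position 3: adjective is ruled out by rule 1; that leaves verb.
Position 4: adjective is ruled out by rule 1; that leaves verb.
Position 5: noun is ruled out by rule 1; that leaves verb.
Position 6: adverb is ruled out by rule 3; that leaves noun.
Position 2: adverb is ruled out by rule 3; that leaves noun.
So the tagging must be: noun noun verb verb verb noun.
Check: rule 1 ok; rule 2 ok; rule 3 ok.

noun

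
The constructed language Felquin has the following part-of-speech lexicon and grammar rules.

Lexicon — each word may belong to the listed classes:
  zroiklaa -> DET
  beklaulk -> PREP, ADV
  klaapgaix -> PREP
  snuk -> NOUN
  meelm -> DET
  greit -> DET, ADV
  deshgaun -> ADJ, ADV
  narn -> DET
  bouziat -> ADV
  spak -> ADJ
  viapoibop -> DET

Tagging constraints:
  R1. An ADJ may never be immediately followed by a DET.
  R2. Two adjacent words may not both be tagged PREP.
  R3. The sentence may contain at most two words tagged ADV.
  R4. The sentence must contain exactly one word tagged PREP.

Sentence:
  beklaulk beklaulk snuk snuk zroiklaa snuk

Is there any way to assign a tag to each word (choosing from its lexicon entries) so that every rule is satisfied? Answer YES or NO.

Candidates per position — 1:beklaulk {PREP,ADV}; 2:beklaulk {PREP,ADV}; 3:snuk {NOUN}; 4:snuk {NOUN}; 5:zroiklaa {DET}; 6:snuk {NOUN}.
One satisfying assignment: PREP ADV NOUN NOUN DET NOUN.
Verifying each rule — rule 1 ✓; rule 2 ✓; rule 3 ✓; rule 4 ✓.

YES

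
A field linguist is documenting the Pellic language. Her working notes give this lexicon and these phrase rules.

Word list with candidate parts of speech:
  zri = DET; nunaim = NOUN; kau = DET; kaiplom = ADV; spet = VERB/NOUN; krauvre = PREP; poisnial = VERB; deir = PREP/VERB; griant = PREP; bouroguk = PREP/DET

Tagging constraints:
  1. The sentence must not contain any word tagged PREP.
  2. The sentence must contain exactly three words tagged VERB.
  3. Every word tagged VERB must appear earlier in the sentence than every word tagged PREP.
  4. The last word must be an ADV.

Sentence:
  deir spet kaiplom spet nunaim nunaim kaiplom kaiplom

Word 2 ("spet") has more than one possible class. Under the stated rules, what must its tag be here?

VERB

Candidates per position — 1:deir {PREP,VERB}; 2:spet {VERB,NOUN}; 3:kaiplom {ADV}; 4:spet {VERB,NOUN}; 5:nunaim {NOUN}; 6:nunaim {NOUN}; 7:kaiplom {ADV}; 8:kaiplom {ADV}.
At position 1, choosing PREP makes rule 1 impossible to satisfy; hence VERB.
At position 2, choosing NOUN makes rule 2 impossible to satisfy; hence VERB.
At position 4, choosing NOUN makes rule 2 impossible to satisfy; hence VERB.
So the tagging must be: VERB VERB ADV VERB NOUN NOUN ADV ADV.
Check: rule 1 ✓; rule 2 ✓; rule 3 ✓; rule 4 ✓.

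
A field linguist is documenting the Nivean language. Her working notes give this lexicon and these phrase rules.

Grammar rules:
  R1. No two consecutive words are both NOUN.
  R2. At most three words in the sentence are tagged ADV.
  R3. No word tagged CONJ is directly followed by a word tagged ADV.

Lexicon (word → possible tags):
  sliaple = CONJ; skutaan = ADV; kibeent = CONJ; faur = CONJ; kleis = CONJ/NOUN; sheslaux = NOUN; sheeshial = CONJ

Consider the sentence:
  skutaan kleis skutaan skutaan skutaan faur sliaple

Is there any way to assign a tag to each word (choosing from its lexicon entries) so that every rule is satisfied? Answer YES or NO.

Candidates per position — 1:skutaan {ADV}; 2:kleis {CONJ,NOUN}; 3:skutaan {ADV}; 4:skutaan {ADV}; 5:skutaan {ADV}; 6:faur {CONJ}; 7:sliaple {CONJ}.
Rule 2 cannot be satisfied by any choice of tags from the lexicon.
So there is no consistent tagging.

NO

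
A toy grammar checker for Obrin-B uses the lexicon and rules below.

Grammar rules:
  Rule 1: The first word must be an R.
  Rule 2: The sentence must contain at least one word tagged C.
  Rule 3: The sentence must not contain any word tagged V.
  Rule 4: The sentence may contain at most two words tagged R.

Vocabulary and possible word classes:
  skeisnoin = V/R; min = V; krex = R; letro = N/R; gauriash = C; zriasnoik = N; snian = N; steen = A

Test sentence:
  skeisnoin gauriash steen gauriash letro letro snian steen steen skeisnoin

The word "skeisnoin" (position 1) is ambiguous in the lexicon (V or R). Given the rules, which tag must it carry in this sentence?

R

Candidates per position — 1:skeisnoin {V,R}; 2:gauriash {C}; 3:steen {A}; 4:gauriash {C}; 5:letro {N,R}; 6:letro {N,R}; 7:snian {N}; 8:steen {A}; 9:steen {A}; 10:skeisnoin {V,R}.
Word 1 cannot be V — rule 1 would then fail for every completion. It is R.
Word 10 cannot be V — rule 3 would then fail for every completion. It is R.
Word 5 cannot be R — rule 4 would then fail for every completion. It is N.
Word 6 cannot be R — rule 4 would then fail for every completion. It is N.
So the tagging must be: R C A C N N N A A R.
Check: rule 1 holds; rule 2 holds; rule 3 holds; rule 4 holds.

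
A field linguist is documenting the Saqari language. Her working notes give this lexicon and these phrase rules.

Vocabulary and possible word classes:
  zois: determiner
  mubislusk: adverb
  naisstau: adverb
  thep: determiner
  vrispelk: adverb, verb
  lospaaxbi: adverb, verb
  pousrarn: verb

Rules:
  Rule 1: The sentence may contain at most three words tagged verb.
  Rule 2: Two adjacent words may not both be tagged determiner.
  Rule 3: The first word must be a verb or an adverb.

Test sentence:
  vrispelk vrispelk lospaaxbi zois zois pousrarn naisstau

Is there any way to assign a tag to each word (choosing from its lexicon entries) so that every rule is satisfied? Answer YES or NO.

NO

Candidates per position — 1:vrispelk {adverb,verb}; 2:vrispelk {adverb,verb}; 3:lospaaxbi {adverb,verb}; 4:zois {determiner}; 5:zois {determiner}; 6:pousrarn {verb}; 7:naisstau {adverb}.
Rule 2 cannot be satisfied by any choice of tags from the lexicon.
So there is no consistent tagging.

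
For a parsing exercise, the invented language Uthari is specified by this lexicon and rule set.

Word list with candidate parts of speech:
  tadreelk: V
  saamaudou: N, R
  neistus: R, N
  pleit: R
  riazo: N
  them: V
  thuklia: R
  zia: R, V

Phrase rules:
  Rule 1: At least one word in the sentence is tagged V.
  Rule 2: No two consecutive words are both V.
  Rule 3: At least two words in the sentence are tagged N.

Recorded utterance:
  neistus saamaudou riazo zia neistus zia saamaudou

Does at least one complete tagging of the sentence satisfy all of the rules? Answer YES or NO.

Candidates per position — 1:neistus {R,N}; 2:saamaudou {N,R}; 3:riazo {N}; 4:zia {R,V}; 5:neistus {R,N}; 6:zia {R,V}; 7:saamaudou {N,R}.
One satisfying assignment: R R N V N V R.
Verifying each rule — rule 1 ok; rule 2 ok; rule 3 ok.

YES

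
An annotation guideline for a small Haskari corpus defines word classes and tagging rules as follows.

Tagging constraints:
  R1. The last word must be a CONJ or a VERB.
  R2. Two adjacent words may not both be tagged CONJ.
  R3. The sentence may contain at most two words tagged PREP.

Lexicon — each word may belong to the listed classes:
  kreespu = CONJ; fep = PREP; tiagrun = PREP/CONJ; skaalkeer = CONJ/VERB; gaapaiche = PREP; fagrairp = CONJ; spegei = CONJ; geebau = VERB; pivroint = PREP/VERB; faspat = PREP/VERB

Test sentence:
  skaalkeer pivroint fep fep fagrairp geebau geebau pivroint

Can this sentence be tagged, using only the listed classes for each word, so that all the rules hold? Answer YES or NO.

Candidates per position — 1:skaalkeer {CONJ,VERB}; 2:pivroint {PREP,VERB}; 3:fep {PREP}; 4:fep {PREP}; 5:fagrairp {CONJ}; 6:geebau {VERB}; 7:geebau {VERB}; 8:pivroint {PREP,VERB}.
One satisfying assignment: VERB VERB PREP PREP CONJ VERB VERB VERB.
Verifying each rule — rule 1 ok; rule 2 ok; rule 3 ok.

YES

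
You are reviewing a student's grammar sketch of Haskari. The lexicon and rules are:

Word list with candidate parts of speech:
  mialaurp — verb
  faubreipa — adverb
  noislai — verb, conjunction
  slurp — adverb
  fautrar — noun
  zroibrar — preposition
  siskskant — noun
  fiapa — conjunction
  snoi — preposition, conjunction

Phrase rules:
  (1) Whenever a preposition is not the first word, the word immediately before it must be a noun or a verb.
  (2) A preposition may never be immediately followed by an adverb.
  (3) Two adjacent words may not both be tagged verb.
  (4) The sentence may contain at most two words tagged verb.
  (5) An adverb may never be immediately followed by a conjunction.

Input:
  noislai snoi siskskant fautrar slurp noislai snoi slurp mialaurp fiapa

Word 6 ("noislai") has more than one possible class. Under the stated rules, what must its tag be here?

verb

Candidates per position — 1:noislai {verb,conjunction}; 2:snoi {preposition,conjunction}; 3:siskskant {noun}; 4:fautrar {noun}; 5:slurp {adverb}; 6:noislai {verb,conjunction}; 7:snoi {preposition,conjunction}; 8:slurp {adverb}; 9:mialaurp {verb}; 10:fiapa {conjunction}.
If word 6 were conjunction, no tagging could satisfy rule 5; so word 6 is verb.
If word 7 were preposition, no tagging could satisfy rule 2; so word 7 is conjunction.
If word 1 were verb, no tagging could satisfy rule 4; so word 1 is conjunction.
If word 2 were preposition, no tagging could satisfy rule 1; so word 2 is conjunction.
That leaves exactly one tagging: conjunction conjunction noun noun adverb verb conjunction adverb verb conjunction.
Rule-by-rule: rule 1 holds; rule 2 holds; rule 3 holds; rule 4 holds; rule 5 holds.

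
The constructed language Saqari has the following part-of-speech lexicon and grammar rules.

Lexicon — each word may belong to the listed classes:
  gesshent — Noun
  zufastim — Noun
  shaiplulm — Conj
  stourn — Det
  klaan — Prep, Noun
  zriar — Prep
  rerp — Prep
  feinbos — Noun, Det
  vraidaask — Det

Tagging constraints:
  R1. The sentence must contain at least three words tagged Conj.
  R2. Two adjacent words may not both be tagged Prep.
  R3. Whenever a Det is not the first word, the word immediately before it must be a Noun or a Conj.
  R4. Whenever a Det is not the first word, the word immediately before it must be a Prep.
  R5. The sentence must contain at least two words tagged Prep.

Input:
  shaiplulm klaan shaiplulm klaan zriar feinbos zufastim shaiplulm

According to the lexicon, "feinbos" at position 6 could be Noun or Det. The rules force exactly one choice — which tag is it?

Noun

Candidates per position — 1:shaiplulm {Conj}; 2:klaan {Prep,Noun}; 3:shaiplulm {Conj}; 4:klaan {Prep,Noun}; 5:zriar {Prep}; 6:feinbos {Noun,Det}; 7:zufastim {Noun}; 8:shaiplulm {Conj}.
Position 4: Prep is ruled out by rule 2; that leaves Noun.
Position 6: Det is ruled out by rule 3; that leaves Noun.
Position 2: Noun is ruled out by rule 5; that leaves Prep.
The unique satisfying tagging is: Conj Prep Conj Noun Prep Noun Noun Conj.
Checking: rule 1 holds; rule 2 holds; rule 3 holds; rule 4 holds; rule 5 holds.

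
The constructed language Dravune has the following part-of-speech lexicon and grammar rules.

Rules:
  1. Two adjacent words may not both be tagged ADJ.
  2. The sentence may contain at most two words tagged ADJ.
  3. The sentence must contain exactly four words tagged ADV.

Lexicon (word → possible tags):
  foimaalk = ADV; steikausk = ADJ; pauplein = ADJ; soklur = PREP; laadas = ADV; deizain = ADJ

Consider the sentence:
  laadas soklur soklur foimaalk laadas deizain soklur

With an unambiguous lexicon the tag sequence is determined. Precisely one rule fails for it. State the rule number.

3

Fixed tagging: ADV PREP PREP ADV ADV ADJ PREP.
Rule check: R1 ok, R2 ok, R3 fails.
Only rule 3 fails.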